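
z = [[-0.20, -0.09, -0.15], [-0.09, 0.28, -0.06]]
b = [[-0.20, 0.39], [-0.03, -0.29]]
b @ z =[[0.0, 0.13, 0.01], [0.03, -0.08, 0.02]]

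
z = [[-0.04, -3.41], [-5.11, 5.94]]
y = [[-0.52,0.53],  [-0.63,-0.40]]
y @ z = [[-2.69, 4.92], [2.07, -0.23]]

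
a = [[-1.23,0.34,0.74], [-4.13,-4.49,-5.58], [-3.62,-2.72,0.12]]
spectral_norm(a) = 8.95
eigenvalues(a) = [-6.01, -1.74, 2.16]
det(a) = 22.65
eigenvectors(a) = [[-0.12, 0.59, 0.09], [0.93, -0.81, -0.67], [0.34, -0.04, 0.73]]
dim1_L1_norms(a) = [2.31, 14.2, 6.46]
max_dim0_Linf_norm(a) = 5.58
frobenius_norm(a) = 9.54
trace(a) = -5.60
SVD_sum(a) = [[-0.06, -0.06, -0.06], [-4.8, -4.75, -4.6], [-2.14, -2.12, -2.05]] + [[-0.78, -0.18, 1.00], [0.74, 0.17, -0.94], [-1.64, -0.37, 2.09]] + [[-0.38, 0.58, -0.20], [-0.06, 0.10, -0.03], [0.15, -0.23, 0.08]]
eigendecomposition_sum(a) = [[1.00, 0.71, 0.52], [-7.85, -5.52, -4.07], [-2.89, -2.03, -1.5]] + [[-2.12, -0.28, 0.01], [2.92, 0.38, -0.02], [0.14, 0.02, -0.00]] + [[-0.11,-0.09,0.20], [0.8,0.65,-1.49], [-0.87,-0.71,1.62]]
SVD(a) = [[-0.01, 0.4, -0.92], [-0.91, -0.38, -0.15], [-0.41, 0.84, 0.37]] @ diag([8.95208440084309, 3.2069110351306516, 0.7890541761749037]) @ [[0.59, 0.58, 0.56], [-0.61, -0.14, 0.78], [0.53, -0.8, 0.27]]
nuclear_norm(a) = 12.95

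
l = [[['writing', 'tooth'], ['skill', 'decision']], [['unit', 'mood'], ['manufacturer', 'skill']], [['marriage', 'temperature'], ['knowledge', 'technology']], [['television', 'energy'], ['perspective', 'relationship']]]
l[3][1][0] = 'perspective'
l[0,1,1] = 'decision'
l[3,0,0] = 'television'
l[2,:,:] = [['marriage', 'temperature'], ['knowledge', 'technology']]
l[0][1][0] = 'skill'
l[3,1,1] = 'relationship'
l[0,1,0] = 'skill'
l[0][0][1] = 'tooth'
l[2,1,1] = 'technology'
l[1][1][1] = 'skill'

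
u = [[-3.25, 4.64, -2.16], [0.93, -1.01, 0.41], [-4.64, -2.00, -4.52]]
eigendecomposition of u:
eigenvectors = [[0.57, -0.67, -0.55],[-0.13, -0.22, 0.21],[0.81, 0.71, 0.81]]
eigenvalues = [-7.43, 0.53, -1.87]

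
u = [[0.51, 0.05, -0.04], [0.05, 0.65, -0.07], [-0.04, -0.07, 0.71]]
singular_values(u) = [0.77, 0.61, 0.49]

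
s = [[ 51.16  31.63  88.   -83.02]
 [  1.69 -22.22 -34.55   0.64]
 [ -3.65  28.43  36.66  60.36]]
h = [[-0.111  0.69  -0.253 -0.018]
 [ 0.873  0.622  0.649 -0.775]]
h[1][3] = -0.775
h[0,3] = -0.018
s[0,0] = 51.16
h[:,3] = [-0.018, -0.775]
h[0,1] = 0.69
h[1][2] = 0.649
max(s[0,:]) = 88.0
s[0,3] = -83.02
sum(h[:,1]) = 1.3119999999999998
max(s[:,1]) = 31.63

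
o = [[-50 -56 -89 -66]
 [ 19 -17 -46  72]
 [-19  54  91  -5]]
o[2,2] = 91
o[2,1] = 54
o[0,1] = -56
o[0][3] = -66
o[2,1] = 54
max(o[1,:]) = 72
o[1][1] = -17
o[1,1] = -17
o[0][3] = -66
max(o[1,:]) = 72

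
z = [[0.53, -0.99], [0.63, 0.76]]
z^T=[[0.53, 0.63], [-0.99, 0.76]]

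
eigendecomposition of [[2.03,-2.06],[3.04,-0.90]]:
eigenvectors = [[(0.37+0.52j), (0.37-0.52j)], [(0.77+0j), 0.77-0.00j]]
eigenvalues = [(0.56+2.03j), (0.56-2.03j)]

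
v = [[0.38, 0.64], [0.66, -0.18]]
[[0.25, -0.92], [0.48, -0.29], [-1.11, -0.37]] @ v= [[-0.51,0.33], [-0.01,0.36], [-0.67,-0.64]]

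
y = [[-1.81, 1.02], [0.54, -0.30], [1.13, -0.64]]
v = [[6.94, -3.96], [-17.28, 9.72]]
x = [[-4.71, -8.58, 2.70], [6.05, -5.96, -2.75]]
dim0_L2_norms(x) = [7.67, 10.45, 3.85]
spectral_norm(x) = 10.52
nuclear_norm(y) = 2.53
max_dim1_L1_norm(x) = 15.99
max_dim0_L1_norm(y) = 3.48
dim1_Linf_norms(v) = [6.94, 17.28]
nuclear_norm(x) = 19.01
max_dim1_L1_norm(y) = 2.83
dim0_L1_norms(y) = [3.48, 1.96]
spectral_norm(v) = 21.38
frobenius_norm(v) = 21.38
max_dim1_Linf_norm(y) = 1.81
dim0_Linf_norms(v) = [17.28, 9.72]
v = x @ y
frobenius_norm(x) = 13.52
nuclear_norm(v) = 21.42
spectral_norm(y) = 2.53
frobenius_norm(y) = 2.53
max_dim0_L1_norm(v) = 24.22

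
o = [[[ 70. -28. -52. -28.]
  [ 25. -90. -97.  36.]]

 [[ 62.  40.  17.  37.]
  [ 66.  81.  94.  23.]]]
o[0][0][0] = 70.0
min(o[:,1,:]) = -97.0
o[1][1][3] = 23.0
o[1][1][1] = 81.0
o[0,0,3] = -28.0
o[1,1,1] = 81.0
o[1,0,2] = 17.0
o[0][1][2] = -97.0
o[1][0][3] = 37.0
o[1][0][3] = 37.0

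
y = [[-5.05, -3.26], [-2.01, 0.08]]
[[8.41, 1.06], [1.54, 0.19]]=y @[[-0.82, -0.10],  [-1.31, -0.17]]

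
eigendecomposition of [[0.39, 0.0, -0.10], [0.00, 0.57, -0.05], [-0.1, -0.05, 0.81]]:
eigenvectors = [[-0.97, 0.21, -0.09], [-0.06, 0.18, 0.98], [-0.23, -0.96, 0.16]]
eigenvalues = [0.37, 0.84, 0.56]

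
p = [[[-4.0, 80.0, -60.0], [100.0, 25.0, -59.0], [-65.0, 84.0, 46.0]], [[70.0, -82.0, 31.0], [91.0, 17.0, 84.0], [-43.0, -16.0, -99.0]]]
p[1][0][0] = 70.0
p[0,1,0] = 100.0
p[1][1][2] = 84.0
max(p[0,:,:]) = 100.0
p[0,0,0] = -4.0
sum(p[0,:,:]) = 147.0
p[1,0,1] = -82.0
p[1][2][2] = -99.0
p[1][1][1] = 17.0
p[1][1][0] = 91.0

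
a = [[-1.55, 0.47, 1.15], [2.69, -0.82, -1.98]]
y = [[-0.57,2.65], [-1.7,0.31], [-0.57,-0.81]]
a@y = [[-0.57,-4.89], [0.99,8.48]]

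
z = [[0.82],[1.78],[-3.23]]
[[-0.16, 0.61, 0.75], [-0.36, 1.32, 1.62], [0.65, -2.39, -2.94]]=z @[[-0.2, 0.74, 0.91]]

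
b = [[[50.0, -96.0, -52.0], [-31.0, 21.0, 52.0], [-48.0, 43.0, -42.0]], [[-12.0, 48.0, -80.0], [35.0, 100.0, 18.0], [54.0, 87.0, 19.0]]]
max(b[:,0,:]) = 50.0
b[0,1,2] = 52.0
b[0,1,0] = -31.0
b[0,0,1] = -96.0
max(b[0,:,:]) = 52.0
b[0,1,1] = 21.0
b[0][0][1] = -96.0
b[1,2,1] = 87.0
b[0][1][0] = -31.0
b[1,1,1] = 100.0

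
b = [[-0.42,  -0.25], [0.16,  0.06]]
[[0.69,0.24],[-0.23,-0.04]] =b @ [[-1.11, 0.36],[-0.89, -1.55]]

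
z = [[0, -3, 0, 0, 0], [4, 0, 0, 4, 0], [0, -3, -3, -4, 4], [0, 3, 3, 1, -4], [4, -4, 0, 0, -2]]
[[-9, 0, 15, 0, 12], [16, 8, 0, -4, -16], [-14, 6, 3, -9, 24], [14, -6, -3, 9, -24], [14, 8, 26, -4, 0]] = z@[[4, 2, 0, -1, -4], [3, 0, -5, 0, -4], [-5, -2, 0, 3, -4], [0, 0, 0, 0, 0], [-5, 0, -3, 0, 0]]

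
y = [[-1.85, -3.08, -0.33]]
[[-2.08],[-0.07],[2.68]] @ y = [[3.85,6.41,0.69], [0.13,0.22,0.02], [-4.96,-8.25,-0.88]]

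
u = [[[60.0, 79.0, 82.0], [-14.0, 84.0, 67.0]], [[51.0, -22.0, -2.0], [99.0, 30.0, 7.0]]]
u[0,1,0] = -14.0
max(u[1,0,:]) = 51.0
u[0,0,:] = [60.0, 79.0, 82.0]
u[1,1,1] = 30.0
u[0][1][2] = 67.0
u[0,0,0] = 60.0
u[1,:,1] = [-22.0, 30.0]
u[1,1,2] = 7.0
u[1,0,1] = -22.0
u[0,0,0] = 60.0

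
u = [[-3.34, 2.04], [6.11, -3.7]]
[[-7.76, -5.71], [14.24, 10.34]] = u@[[2.96, -0.30], [1.04, -3.29]]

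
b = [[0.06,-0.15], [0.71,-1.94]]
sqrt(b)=[[(0.07-0.04j), -0.01+0.11j],[(0.03-0.52j), (-0+1.41j)]]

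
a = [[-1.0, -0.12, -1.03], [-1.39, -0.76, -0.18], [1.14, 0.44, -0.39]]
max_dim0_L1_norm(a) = 3.53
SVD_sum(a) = [[-1.06,-0.42,-0.24],[-1.43,-0.57,-0.33],[1.01,0.4,0.23]] + [[0.09, 0.23, -0.81], [-0.02, -0.05, 0.18], [0.07, 0.17, -0.59]] + [[-0.03,  0.06,  0.02], [0.06,  -0.14,  -0.03], [0.06,  -0.13,  -0.03]]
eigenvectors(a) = [[-0.16+0.47j, (-0.16-0.47j), -0.34+0.00j],[-0.64+0.00j, -0.64-0.00j, 0.93+0.00j],[0.57+0.13j, 0.57-0.13j, 0.14+0.00j]]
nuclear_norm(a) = 3.55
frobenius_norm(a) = 2.50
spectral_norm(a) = 2.25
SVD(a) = [[-0.52, -0.79, 0.32], [-0.7, 0.18, -0.69], [0.49, -0.58, -0.65]] @ diag([2.2548002555804745, 1.0611551718945054, 0.22918444230743415]) @ [[0.91,  0.36,  0.21], [-0.11,  -0.28,  0.95], [-0.40,  0.89,  0.21]]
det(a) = -0.55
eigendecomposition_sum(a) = [[-0.49+0.44j,  (-0.1+0.19j),  (-0.56-0.2j)], [(-0.73-0.42j),  (-0.27-0.04j),  (0.02-0.76j)], [0.57+0.53j,  0.24+0.10j,  -0.18+0.68j]] + [[(-0.49-0.44j), -0.10-0.19j, -0.56+0.20j], [-0.73+0.42j, -0.27+0.04j, (0.02+0.76j)], [(0.57-0.53j), (0.24-0.1j), -0.18-0.68j]] + [[-0.02-0.00j,(0.08-0j),0.08+0.00j], [(0.06+0j),(-0.22+0j),-0.22-0.00j], [0.01+0.00j,-0.03+0.00j,-0.03-0.00j]]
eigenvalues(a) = [(-0.94+1.07j), (-0.94-1.07j), (-0.27+0j)]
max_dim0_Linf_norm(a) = 1.39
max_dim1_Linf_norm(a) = 1.39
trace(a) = -2.15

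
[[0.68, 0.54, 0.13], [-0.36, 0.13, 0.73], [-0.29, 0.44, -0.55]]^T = [[0.68, -0.36, -0.29], [0.54, 0.13, 0.44], [0.13, 0.73, -0.55]]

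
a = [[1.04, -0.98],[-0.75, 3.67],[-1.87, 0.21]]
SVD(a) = [[0.32, 0.33], [-0.92, 0.32], [-0.22, -0.89]] @ diag([4.00767395612888, 1.8849269114122955]) @ [[0.36, -0.93], [0.93, 0.36]]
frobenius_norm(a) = 4.43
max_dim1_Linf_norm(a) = 3.67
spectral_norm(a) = 4.01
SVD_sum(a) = [[0.46, -1.20], [-1.32, 3.45], [-0.31, 0.81]] + [[0.58, 0.22], [0.57, 0.22], [-1.56, -0.6]]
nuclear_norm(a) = 5.89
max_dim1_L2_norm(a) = 3.75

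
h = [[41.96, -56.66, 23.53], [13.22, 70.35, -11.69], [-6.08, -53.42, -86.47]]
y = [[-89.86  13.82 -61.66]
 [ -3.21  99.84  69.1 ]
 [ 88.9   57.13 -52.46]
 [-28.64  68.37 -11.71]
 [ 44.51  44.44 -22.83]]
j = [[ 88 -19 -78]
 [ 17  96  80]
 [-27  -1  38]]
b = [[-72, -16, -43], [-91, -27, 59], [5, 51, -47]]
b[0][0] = -72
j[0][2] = -78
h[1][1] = 70.35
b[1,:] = [-91, -27, 59]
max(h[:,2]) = 23.53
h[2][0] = -6.08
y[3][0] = -28.64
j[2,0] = -27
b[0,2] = -43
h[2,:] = [-6.08, -53.42, -86.47]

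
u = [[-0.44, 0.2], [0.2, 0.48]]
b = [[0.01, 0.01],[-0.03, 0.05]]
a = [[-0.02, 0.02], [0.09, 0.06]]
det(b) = 0.00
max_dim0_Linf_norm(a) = 0.09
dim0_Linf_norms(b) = [0.03, 0.05]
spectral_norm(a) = 0.11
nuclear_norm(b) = 0.07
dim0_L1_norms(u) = [0.64, 0.68]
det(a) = -0.00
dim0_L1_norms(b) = [0.04, 0.06]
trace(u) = 0.04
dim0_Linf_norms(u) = [0.44, 0.48]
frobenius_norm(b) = 0.06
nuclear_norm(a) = 0.14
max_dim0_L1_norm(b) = 0.06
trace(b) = 0.06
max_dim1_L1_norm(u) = 0.68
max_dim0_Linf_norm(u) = 0.48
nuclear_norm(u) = 1.00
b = a @ u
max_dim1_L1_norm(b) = 0.08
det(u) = -0.25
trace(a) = 0.04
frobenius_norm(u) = 0.71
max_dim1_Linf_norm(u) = 0.48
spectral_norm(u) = 0.52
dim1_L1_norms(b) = [0.02, 0.08]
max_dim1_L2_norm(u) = 0.52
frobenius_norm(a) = 0.11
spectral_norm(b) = 0.06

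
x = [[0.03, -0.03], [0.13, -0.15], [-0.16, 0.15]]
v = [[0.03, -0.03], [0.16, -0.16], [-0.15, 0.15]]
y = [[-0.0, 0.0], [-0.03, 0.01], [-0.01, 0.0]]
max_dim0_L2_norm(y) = 0.03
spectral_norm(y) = 0.03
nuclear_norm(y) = 0.04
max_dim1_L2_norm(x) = 0.22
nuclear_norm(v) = 0.31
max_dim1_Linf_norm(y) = 0.03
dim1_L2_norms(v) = [0.04, 0.23, 0.21]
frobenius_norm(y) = 0.03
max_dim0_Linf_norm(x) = 0.16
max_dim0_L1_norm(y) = 0.04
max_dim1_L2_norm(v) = 0.23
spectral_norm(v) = 0.31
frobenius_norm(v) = 0.31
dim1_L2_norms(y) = [0.0, 0.03, 0.01]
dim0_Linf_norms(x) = [0.16, 0.15]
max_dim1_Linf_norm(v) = 0.16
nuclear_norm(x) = 0.31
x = v + y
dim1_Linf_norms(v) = [0.03, 0.16, 0.15]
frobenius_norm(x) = 0.30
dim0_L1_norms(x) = [0.32, 0.33]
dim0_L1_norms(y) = [0.04, 0.01]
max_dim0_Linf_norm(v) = 0.16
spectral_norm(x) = 0.30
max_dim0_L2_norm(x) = 0.21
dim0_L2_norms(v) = [0.22, 0.22]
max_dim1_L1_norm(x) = 0.31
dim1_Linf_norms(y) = [0.0, 0.03, 0.01]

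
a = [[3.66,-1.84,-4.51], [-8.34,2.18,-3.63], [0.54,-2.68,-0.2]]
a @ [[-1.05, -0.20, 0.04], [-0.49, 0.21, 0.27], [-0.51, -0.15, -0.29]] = [[-0.64, -0.44, 0.96], [9.54, 2.67, 1.31], [0.85, -0.64, -0.64]]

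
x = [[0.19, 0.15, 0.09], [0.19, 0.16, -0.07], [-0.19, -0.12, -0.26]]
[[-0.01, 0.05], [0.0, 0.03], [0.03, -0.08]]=x@[[0.15,0.31], [-0.22,-0.13], [-0.11,0.13]]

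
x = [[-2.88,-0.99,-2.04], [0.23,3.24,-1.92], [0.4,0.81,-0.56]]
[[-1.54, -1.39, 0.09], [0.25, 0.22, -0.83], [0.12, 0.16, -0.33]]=x@ [[0.25, 0.35, -0.27], [0.23, 0.12, -0.03], [0.29, 0.13, 0.35]]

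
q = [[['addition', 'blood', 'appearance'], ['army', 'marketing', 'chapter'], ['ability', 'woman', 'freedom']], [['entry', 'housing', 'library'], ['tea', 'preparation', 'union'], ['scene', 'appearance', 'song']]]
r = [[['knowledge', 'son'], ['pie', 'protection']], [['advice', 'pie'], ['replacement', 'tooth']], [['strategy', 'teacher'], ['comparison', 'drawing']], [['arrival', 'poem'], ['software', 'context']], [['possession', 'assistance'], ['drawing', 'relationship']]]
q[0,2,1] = 'woman'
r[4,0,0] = 'possession'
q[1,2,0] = 'scene'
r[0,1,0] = 'pie'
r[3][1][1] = 'context'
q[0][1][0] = 'army'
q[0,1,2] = 'chapter'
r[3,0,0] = 'arrival'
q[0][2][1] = 'woman'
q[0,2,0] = 'ability'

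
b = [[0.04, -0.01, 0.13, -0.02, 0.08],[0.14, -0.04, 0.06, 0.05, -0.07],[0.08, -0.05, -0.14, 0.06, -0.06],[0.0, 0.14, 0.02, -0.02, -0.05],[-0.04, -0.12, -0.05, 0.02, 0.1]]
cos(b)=[[1.00,0.01,0.01,-0.0,-0.00], [-0.0,0.99,-0.01,0.00,-0.0], [0.01,-0.01,0.98,0.01,-0.0], [-0.01,0.0,-0.00,1.0,0.01], [0.01,0.0,0.0,0.00,0.99]]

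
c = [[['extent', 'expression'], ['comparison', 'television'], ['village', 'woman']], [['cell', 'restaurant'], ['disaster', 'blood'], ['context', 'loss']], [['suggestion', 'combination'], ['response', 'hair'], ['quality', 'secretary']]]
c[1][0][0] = 'cell'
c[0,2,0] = 'village'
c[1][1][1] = 'blood'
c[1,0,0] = 'cell'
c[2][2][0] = 'quality'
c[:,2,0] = ['village', 'context', 'quality']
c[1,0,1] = 'restaurant'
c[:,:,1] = [['expression', 'television', 'woman'], ['restaurant', 'blood', 'loss'], ['combination', 'hair', 'secretary']]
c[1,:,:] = [['cell', 'restaurant'], ['disaster', 'blood'], ['context', 'loss']]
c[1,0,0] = 'cell'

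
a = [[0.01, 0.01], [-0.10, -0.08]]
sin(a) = [[0.01, 0.01],[-0.10, -0.08]]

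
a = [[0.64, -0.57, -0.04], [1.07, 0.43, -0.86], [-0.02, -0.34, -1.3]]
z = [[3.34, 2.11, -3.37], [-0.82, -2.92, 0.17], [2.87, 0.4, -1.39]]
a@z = [[2.49,3.0,-2.2], [0.75,0.66,-2.34], [-3.52,0.43,1.82]]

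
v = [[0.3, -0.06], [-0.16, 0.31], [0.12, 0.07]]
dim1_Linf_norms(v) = [0.3, 0.31, 0.12]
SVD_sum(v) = [[0.21, -0.17], [-0.25, 0.2], [0.04, -0.03]] + [[0.09, 0.11], [0.09, 0.11], [0.08, 0.1]]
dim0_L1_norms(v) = [0.58, 0.44]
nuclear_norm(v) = 0.66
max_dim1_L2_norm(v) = 0.35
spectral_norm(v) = 0.42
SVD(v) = [[-0.64, -0.60],[0.76, -0.59],[-0.12, -0.55]] @ diag([0.4217190106594592, 0.2382290411524315]) @ [[-0.78, 0.63], [-0.63, -0.78]]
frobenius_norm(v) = 0.48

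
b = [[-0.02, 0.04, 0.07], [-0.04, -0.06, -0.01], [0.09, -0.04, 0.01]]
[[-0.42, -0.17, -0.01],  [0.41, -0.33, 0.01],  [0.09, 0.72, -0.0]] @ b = [[0.01, -0.01, -0.03], [0.01, 0.04, 0.03], [-0.03, -0.04, -0.00]]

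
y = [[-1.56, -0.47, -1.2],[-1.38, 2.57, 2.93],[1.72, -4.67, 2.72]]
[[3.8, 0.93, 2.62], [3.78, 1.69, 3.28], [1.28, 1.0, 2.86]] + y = [[2.24, 0.46, 1.42], [2.4, 4.26, 6.21], [3.00, -3.67, 5.58]]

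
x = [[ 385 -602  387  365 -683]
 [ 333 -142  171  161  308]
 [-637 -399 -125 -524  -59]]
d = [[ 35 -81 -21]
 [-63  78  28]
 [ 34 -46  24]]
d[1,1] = 78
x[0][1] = -602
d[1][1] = 78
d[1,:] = [-63, 78, 28]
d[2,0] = 34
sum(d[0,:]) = -67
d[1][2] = 28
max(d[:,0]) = 35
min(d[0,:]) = -81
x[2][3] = -524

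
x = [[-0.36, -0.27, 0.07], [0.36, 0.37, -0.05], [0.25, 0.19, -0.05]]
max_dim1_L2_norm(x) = 0.52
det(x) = 0.00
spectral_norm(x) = 0.76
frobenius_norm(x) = 0.76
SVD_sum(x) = [[-0.34, -0.30, 0.06], [0.39, 0.34, -0.07], [0.24, 0.21, -0.04]] + [[-0.02,0.03,0.01], [-0.03,0.03,0.02], [0.01,-0.02,-0.01]] + [[-0.00, 0.00, -0.00], [0.00, -0.0, 0.0], [-0.0, 0.00, -0.00]]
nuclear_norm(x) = 0.82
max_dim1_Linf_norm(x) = 0.37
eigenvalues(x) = [-0.23, 0.19, -0.0]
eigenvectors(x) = [[0.72,0.39,0.32], [-0.48,-0.88,-0.19], [-0.5,-0.28,0.93]]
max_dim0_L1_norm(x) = 0.97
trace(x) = -0.04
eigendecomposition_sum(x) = [[-0.28, -0.15, 0.07],[0.18, 0.1, -0.04],[0.19, 0.1, -0.05]] + [[-0.08, -0.12, 0.00], [0.18, 0.27, -0.01], [0.06, 0.09, -0.0]] + [[-0.00,0.00,-0.00], [0.00,-0.00,0.00], [-0.0,0.0,-0.00]]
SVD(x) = [[-0.60, -0.57, 0.56], [0.68, -0.73, -0.01], [0.42, 0.37, 0.83]] @ diag([0.7574128457969118, 0.0618358554262179, 0.0014518972179131471]) @ [[0.75,0.65,-0.13], [0.58,-0.73,-0.36], [-0.33,0.19,-0.93]]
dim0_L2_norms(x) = [0.57, 0.5, 0.1]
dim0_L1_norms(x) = [0.97, 0.83, 0.17]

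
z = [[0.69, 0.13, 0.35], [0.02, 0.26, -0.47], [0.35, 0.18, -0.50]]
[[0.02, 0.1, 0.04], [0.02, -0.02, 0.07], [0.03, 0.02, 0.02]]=z @ [[0.04, 0.13, -0.05],[0.02, -0.03, 0.38],[-0.03, 0.04, 0.06]]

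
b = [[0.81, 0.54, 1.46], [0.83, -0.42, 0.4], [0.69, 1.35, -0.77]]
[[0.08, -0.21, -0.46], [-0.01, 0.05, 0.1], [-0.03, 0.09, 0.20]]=b @ [[-0.03, 0.10, 0.21],  [0.03, -0.08, -0.17],  [0.06, -0.17, -0.37]]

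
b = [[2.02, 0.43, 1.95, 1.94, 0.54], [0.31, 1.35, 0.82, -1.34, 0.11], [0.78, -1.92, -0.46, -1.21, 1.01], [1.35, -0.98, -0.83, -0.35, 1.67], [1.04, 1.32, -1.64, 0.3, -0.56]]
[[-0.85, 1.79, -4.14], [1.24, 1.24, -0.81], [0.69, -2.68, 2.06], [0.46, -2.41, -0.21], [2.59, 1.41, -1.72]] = b @ [[1.07, 0.42, -0.72], [0.26, 0.80, -1.04], [-0.54, 0.44, -0.24], [-0.82, 0.16, -0.79], [-0.88, -1.06, -0.44]]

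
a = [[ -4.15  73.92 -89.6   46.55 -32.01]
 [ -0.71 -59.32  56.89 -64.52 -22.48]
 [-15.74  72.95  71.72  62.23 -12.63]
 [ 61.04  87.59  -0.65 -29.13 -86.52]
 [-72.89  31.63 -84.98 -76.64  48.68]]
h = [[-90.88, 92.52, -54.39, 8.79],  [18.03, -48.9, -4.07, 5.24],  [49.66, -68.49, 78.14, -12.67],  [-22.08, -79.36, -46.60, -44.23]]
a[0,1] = 73.92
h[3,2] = -46.6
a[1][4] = -22.48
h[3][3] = -44.23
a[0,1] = 73.92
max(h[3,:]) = -22.08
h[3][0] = -22.08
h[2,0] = 49.66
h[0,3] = 8.79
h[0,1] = 92.52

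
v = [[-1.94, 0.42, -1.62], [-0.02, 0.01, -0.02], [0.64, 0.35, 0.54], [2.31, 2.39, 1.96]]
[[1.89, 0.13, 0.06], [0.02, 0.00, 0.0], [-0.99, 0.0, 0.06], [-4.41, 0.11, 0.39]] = v@[[-0.6,-0.09,-0.08], [-0.74,0.09,0.16], [-0.64,0.05,0.10]]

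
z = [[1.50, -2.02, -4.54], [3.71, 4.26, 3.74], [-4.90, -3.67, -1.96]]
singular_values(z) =[9.57, 4.76, 0.06]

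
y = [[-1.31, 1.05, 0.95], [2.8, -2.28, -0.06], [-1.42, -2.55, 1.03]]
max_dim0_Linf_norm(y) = 2.8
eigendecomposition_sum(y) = [[(-0.01+0.58j),(-0.13+0.35j),0.34-0.09j],[0.23+0.43j,0.05+0.31j,0.21-0.20j],[(-1.14+0.7j),(-0.84+0.18j),0.60+0.55j]] + [[-0.01-0.58j,(-0.13-0.35j),0.34+0.09j], [0.23-0.43j,(0.05-0.31j),0.21+0.20j], [-1.14-0.70j,(-0.84-0.18j),(0.6-0.55j)]] + [[-1.29-0.00j, (1.31-0j), (0.27-0j)], [2.35+0.00j, (-2.37+0j), -0.49+0.00j], [0.85+0.00j, -0.86+0.00j, -0.18+0.00j]]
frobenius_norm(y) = 5.13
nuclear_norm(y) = 7.88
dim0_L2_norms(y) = [3.4, 3.58, 1.4]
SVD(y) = [[-0.42, -0.19, -0.89], [0.88, 0.15, -0.45], [0.22, -0.97, 0.10]] @ diag([4.0514289567059665, 3.0557183151242113, 0.7690312005236496]) @ [[0.67, -0.74, -0.06], [0.67, 0.63, -0.39], [-0.32, -0.22, -0.92]]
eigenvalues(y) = [(0.64+1.44j), (0.64-1.44j), (-3.84+0j)]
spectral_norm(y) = 4.05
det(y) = -9.52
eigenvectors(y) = [[-0.20+0.32j,-0.20-0.32j,-0.46+0.00j], [(-0.02+0.31j),(-0.02-0.31j),(0.83+0j)], [-0.87+0.00j,(-0.87-0j),(0.3+0j)]]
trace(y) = -2.56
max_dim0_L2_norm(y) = 3.58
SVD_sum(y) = [[-1.14, 1.27, 0.10], [2.38, -2.65, -0.20], [0.59, -0.66, -0.05]] + [[-0.39,-0.37,0.23], [0.31,0.29,-0.18], [-1.99,-1.87,1.15]] + [[0.22, 0.15, 0.63], [0.11, 0.08, 0.32], [-0.03, -0.02, -0.07]]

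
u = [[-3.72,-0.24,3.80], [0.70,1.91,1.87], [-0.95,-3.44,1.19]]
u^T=[[-3.72, 0.70, -0.95], [-0.24, 1.91, -3.44], [3.8, 1.87, 1.19]]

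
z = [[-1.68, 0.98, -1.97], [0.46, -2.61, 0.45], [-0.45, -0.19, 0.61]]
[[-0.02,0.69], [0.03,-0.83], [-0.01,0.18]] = z @ [[0.02, -0.37], [-0.01, 0.27], [-0.01, 0.10]]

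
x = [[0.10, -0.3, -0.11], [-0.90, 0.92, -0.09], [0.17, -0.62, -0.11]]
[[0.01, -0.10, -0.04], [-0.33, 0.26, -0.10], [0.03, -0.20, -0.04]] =x @ [[0.41, 0.05, 0.11], [0.05, 0.33, 0.03], [0.11, 0.03, 0.37]]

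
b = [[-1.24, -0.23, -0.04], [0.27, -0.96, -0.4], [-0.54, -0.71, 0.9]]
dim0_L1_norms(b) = [2.05, 1.9, 1.34]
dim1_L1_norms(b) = [1.51, 1.63, 2.15]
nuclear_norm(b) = 3.51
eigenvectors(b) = [[0.00+0.00j,(-0.76+0j),(-0.76-0j)],[-0.20+0.00j,0.25+0.56j,0.25-0.56j],[0.98+0.00j,-0.13+0.18j,-0.13-0.18j]]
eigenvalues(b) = [(1.04+0j), (-1.17+0.18j), (-1.17-0.18j)]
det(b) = 1.46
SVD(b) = [[-0.70, 0.32, -0.64], [-0.05, -0.91, -0.41], [-0.71, -0.25, 0.65]] @ diag([1.5486715999347385, 1.1124904068901944, 0.8463340771426289]) @ [[0.80, 0.46, -0.38], [-0.45, 0.88, 0.11], [0.39, 0.09, 0.92]]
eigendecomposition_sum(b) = [[-0.00+0.00j, -0.00-0.00j, -0j], [(0.05+0j), 0.06+0.00j, -0.20+0.00j], [-0.27+0.00j, -0.32-0.00j, 0.98-0.00j]] + [[-0.62-0.13j, (-0.11-0.74j), (-0.02-0.15j)], [(0.11+0.5j), -0.51+0.33j, (-0.1+0.06j)], [(-0.14+0.13j), (-0.2-0.1j), -0.04-0.02j]] + [[(-0.62+0.13j),(-0.11+0.74j),-0.02+0.15j],[0.11-0.50j,(-0.51-0.33j),(-0.1-0.06j)],[-0.14-0.13j,(-0.2+0.1j),(-0.04+0.02j)]]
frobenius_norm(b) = 2.09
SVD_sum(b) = [[-0.87,-0.5,0.42], [-0.06,-0.03,0.03], [-0.88,-0.51,0.42]] + [[-0.16,0.31,0.04],[0.46,-0.90,-0.11],[0.13,-0.25,-0.03]] + [[-0.21, -0.05, -0.50], [-0.13, -0.03, -0.31], [0.22, 0.05, 0.51]]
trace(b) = -1.30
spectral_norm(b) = 1.55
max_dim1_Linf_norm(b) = 1.24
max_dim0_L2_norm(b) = 1.38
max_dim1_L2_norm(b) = 1.27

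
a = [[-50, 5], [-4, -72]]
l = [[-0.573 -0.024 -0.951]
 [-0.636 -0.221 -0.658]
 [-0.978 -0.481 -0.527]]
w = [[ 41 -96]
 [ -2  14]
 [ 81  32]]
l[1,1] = -0.221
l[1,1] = -0.221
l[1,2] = -0.658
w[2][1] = 32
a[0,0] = -50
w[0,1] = -96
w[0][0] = 41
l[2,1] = -0.481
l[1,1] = -0.221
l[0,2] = -0.951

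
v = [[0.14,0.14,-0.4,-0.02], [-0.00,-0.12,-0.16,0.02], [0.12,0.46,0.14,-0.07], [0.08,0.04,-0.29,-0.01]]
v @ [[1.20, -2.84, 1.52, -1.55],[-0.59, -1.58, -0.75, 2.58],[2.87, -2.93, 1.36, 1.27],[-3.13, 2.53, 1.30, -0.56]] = [[-1.0, 0.5, -0.46, -0.35], [-0.45, 0.71, -0.10, -0.52], [0.49, -1.65, -0.06, 1.22], [-0.73, 0.53, -0.32, -0.38]]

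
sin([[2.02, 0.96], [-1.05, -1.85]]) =[[1.15, 0.58], [-0.63, -1.17]]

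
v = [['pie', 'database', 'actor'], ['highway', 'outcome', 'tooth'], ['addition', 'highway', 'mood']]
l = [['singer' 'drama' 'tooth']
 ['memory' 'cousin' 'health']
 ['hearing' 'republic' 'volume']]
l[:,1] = ['drama', 'cousin', 'republic']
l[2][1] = 'republic'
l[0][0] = 'singer'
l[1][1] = 'cousin'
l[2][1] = 'republic'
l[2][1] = 'republic'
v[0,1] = 'database'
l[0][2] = 'tooth'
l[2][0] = 'hearing'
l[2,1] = 'republic'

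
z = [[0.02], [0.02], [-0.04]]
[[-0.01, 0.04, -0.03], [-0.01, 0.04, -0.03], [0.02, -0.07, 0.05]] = z@[[-0.45, 1.78, -1.36]]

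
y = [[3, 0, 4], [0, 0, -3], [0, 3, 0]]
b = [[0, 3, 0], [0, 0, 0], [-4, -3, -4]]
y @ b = [[-16, -3, -16], [12, 9, 12], [0, 0, 0]]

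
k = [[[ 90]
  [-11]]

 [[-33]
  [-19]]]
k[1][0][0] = -33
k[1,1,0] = -19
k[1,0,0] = -33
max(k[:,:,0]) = 90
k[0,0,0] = 90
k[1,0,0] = -33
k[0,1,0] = -11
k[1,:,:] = [[-33], [-19]]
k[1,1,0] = -19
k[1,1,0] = -19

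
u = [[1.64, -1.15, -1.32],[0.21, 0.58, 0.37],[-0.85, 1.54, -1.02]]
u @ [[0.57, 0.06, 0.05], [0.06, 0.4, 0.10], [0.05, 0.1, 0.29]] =[[0.80, -0.49, -0.42], [0.17, 0.28, 0.18], [-0.44, 0.46, -0.18]]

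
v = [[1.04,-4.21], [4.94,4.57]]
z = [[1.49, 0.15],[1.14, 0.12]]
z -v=[[0.45, 4.36], [-3.8, -4.45]]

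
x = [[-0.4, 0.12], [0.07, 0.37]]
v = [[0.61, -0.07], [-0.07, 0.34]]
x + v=[[0.21, 0.05], [0.0, 0.71]]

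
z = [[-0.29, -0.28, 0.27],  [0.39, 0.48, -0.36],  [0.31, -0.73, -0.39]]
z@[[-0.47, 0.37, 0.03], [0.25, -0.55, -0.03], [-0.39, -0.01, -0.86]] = [[-0.04, 0.04, -0.23], [0.08, -0.12, 0.31], [-0.18, 0.52, 0.37]]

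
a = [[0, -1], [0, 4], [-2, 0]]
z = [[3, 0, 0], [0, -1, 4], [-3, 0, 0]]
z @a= [[0, -3], [-8, -4], [0, 3]]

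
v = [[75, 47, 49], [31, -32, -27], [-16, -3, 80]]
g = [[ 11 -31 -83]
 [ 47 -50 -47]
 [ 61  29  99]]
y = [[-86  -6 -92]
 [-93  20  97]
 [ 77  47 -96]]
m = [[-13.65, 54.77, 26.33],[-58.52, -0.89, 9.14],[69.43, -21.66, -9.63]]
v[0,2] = 49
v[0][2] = 49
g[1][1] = -50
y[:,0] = [-86, -93, 77]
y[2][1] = 47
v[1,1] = -32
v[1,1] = -32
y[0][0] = -86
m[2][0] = 69.43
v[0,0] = 75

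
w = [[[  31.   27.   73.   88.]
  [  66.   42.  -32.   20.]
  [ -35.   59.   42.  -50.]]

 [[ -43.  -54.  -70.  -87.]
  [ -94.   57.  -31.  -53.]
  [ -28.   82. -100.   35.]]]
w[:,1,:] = [[66.0, 42.0, -32.0, 20.0], [-94.0, 57.0, -31.0, -53.0]]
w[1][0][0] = -43.0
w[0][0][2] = 73.0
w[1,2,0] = -28.0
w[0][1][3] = 20.0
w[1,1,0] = -94.0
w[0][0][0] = 31.0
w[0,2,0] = -35.0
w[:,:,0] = [[31.0, 66.0, -35.0], [-43.0, -94.0, -28.0]]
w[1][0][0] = -43.0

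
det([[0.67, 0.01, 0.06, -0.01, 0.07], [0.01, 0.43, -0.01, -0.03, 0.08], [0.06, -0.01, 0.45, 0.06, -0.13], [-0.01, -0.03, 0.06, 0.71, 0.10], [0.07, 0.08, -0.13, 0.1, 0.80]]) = 0.064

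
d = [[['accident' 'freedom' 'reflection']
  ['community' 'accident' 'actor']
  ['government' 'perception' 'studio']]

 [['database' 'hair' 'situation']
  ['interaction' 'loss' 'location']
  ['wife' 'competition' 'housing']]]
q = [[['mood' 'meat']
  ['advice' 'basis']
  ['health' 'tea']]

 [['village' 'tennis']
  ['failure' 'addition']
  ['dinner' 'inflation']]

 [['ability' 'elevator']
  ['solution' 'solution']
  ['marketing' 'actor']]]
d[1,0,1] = 'hair'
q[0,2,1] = 'tea'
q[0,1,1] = 'basis'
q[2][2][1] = 'actor'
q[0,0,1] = 'meat'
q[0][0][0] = 'mood'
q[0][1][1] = 'basis'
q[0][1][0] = 'advice'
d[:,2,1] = ['perception', 'competition']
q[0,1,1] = 'basis'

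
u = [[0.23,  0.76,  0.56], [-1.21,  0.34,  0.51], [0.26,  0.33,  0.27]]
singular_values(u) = [1.38, 1.06, 0.04]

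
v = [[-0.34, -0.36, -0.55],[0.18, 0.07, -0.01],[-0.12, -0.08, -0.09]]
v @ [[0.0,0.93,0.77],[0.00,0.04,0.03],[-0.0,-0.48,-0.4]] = [[0.0, -0.07, -0.05], [0.0, 0.18, 0.14], [0.00, -0.07, -0.06]]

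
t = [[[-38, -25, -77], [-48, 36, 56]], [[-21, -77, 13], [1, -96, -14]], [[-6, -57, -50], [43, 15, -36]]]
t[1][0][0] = -21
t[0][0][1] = -25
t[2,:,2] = [-50, -36]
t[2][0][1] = -57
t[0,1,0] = -48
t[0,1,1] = 36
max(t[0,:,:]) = 56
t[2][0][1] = -57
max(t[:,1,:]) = 56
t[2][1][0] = 43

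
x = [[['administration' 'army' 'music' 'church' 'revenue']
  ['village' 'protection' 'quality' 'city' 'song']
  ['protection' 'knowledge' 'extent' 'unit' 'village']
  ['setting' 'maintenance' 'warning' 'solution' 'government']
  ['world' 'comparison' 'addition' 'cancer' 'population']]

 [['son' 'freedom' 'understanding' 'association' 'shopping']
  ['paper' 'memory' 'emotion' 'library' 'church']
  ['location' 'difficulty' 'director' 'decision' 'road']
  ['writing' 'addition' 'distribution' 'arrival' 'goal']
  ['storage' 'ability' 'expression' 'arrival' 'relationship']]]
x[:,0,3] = ['church', 'association']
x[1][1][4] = 'church'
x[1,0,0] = 'son'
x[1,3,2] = 'distribution'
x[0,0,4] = 'revenue'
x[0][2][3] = 'unit'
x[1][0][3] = 'association'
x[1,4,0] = 'storage'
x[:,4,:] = [['world', 'comparison', 'addition', 'cancer', 'population'], ['storage', 'ability', 'expression', 'arrival', 'relationship']]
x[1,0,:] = ['son', 'freedom', 'understanding', 'association', 'shopping']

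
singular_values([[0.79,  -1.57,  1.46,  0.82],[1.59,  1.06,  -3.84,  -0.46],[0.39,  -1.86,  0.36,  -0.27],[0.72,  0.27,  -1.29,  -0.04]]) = [4.9, 2.36, 0.97, 0.0]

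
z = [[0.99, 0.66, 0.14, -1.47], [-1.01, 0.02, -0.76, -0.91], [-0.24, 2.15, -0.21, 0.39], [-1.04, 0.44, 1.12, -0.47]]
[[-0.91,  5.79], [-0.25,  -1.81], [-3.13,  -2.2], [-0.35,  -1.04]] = z @ [[0.01,2.87], [-1.43,-0.24], [0.26,0.98], [0.01,-2.02]]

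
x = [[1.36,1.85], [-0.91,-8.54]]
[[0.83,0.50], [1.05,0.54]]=x @ [[0.91, 0.53], [-0.22, -0.12]]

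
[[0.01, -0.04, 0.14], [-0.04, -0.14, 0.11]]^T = [[0.01, -0.04], [-0.04, -0.14], [0.14, 0.11]]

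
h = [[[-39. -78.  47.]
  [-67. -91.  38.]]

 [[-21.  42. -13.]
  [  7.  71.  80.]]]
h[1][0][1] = 42.0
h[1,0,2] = -13.0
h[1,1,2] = 80.0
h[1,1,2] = 80.0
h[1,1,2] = 80.0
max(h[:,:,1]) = 71.0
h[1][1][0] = 7.0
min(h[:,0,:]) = -78.0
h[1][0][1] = 42.0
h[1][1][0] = 7.0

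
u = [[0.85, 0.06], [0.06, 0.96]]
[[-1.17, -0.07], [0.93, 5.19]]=u@[[-1.45, -0.46], [1.06, 5.43]]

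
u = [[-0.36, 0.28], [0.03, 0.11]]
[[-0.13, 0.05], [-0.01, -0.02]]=u @[[0.25, -0.25], [-0.14, -0.13]]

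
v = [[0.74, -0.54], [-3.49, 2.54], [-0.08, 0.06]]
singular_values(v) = [4.41, 0.0]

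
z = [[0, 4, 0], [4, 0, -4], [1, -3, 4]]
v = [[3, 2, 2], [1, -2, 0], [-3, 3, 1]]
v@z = [[10, 6, 0], [-8, 4, 8], [13, -15, -8]]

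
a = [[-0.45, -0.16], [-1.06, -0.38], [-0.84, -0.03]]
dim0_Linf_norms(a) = [1.06, 0.38]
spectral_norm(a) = 1.47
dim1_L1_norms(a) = [0.61, 1.44, 0.87]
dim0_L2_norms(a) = [1.43, 0.41]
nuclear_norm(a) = 1.68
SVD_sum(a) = [[-0.46, -0.12], [-1.09, -0.27], [-0.80, -0.2]] + [[0.01, -0.04], [0.03, -0.11], [-0.04, 0.17]]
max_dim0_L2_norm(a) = 1.43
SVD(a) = [[-0.32, -0.21],[-0.76, -0.52],[-0.56, 0.83]] @ diag([1.468856895227104, 0.2122720456013757]) @ [[0.97, 0.24], [-0.24, 0.97]]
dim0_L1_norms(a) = [2.35, 0.57]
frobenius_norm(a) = 1.48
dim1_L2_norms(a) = [0.48, 1.13, 0.84]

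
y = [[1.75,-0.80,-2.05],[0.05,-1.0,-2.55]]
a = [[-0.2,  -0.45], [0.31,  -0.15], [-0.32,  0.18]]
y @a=[[0.06, -1.04], [0.50, -0.33]]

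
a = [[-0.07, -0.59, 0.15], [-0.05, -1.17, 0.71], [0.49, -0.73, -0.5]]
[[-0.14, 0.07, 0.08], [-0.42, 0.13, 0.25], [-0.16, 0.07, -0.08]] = a @ [[-0.32, -0.02, -0.02], [0.2, -0.11, -0.07], [-0.28, 0.00, 0.24]]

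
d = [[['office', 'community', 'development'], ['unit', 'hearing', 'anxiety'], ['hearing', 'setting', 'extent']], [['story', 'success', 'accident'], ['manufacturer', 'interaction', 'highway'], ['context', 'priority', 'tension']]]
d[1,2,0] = 'context'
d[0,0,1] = 'community'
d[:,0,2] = ['development', 'accident']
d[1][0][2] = 'accident'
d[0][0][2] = 'development'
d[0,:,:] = [['office', 'community', 'development'], ['unit', 'hearing', 'anxiety'], ['hearing', 'setting', 'extent']]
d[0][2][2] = 'extent'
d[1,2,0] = 'context'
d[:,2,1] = ['setting', 'priority']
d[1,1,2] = 'highway'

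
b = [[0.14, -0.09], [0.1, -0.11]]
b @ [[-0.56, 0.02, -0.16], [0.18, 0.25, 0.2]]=[[-0.09, -0.02, -0.04], [-0.08, -0.03, -0.04]]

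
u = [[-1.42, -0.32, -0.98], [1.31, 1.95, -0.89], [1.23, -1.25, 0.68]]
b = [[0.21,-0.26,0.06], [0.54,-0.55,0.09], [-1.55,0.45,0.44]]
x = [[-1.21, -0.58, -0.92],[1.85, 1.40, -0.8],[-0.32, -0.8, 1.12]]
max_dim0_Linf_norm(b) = 1.55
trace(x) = 1.31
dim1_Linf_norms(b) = [0.26, 0.55, 1.55]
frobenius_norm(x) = 3.27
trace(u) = 1.21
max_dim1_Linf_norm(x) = 1.85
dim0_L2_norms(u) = [2.29, 2.34, 1.49]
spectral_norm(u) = 2.67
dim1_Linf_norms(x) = [1.21, 1.85, 1.12]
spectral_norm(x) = 2.84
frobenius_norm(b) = 1.88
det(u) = 4.29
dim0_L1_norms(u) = [3.96, 3.52, 2.55]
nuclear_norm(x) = 4.63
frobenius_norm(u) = 3.60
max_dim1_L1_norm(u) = 4.15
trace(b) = 0.10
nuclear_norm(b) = 2.29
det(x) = 0.88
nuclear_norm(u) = 5.67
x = u + b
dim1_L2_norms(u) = [1.75, 2.51, 1.88]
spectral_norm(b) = 1.81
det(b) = 0.00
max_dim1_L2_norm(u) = 2.51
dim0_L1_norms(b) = [2.3, 1.26, 0.59]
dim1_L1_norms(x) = [2.71, 4.05, 2.24]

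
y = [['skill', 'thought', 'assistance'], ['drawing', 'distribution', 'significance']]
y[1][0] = 'drawing'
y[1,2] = 'significance'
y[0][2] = 'assistance'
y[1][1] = 'distribution'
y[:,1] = ['thought', 'distribution']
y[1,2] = 'significance'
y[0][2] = 'assistance'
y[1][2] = 'significance'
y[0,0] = 'skill'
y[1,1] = 'distribution'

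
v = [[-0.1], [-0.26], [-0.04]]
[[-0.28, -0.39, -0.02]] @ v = [[0.13]]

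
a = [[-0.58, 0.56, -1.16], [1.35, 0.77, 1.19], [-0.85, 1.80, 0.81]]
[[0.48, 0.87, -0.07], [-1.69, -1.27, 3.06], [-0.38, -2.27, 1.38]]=a@ [[-0.77, 0.42, 1.42], [-0.46, -0.52, 1.42], [-0.25, -1.21, 0.04]]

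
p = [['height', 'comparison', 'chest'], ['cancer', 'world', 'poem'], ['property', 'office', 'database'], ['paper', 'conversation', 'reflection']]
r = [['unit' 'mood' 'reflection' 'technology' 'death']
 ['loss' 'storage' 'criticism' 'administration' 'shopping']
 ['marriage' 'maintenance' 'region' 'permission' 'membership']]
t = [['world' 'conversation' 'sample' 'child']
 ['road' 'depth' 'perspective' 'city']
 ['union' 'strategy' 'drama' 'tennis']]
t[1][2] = 'perspective'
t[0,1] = 'conversation'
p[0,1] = 'comparison'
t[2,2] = 'drama'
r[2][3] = 'permission'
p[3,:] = ['paper', 'conversation', 'reflection']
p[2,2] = 'database'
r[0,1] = 'mood'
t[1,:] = ['road', 'depth', 'perspective', 'city']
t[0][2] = 'sample'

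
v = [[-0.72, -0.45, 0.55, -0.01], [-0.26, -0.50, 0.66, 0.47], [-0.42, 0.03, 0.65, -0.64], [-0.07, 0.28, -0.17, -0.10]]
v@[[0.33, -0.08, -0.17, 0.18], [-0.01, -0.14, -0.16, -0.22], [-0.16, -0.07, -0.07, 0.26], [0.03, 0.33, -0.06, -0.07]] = [[-0.32,0.08,0.16,0.11],[-0.17,0.2,0.05,0.20],[-0.26,-0.23,0.06,0.13],[-0.00,-0.05,-0.02,-0.11]]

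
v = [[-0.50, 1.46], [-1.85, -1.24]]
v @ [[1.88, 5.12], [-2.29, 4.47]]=[[-4.28, 3.97], [-0.64, -15.01]]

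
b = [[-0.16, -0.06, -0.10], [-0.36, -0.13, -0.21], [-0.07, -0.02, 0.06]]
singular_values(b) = [0.48, 0.09, 0.0]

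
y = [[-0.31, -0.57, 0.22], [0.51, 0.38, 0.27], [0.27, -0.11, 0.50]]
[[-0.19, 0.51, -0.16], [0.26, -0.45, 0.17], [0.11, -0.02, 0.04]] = y @ [[0.26, -0.94, 0.27], [0.25, -0.22, 0.12], [0.13, 0.41, -0.04]]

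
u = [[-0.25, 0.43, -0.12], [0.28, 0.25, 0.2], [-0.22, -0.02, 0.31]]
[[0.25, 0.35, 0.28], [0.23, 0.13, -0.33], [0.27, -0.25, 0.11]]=u@ [[-0.25, 0.21, -0.95], [0.63, 0.77, 0.01], [0.73, -0.60, -0.32]]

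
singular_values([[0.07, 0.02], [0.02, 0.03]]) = [0.08, 0.02]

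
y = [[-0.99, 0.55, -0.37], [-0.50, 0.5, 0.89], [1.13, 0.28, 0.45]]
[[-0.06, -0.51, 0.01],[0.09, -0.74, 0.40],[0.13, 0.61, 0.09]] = y @ [[0.06, 0.71, -0.08], [0.06, 0.04, 0.11], [0.10, -0.45, 0.34]]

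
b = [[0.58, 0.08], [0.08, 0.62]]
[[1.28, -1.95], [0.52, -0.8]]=b @ [[2.12, -3.25], [0.57, -0.87]]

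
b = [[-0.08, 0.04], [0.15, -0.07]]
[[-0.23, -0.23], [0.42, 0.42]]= b@[[1.65, 1.55], [-2.46, -2.69]]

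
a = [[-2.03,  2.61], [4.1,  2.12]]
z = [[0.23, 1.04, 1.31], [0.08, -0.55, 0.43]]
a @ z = [[-0.26, -3.55, -1.54], [1.11, 3.1, 6.28]]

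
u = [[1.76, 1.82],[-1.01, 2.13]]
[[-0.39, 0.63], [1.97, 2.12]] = u @ [[-0.79, -0.45],[0.55, 0.78]]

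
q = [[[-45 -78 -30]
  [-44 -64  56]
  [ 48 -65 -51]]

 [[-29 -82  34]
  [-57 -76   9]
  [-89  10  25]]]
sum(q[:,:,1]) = -355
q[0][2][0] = 48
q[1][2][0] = -89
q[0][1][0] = -44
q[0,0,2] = -30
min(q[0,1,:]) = -64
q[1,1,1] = -76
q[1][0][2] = 34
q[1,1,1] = -76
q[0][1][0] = -44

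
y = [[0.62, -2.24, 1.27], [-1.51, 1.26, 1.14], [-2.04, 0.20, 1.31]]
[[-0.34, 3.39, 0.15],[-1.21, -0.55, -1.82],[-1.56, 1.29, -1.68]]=y@ [[0.47, -0.51, 0.31],[0.02, -1.42, -0.4],[-0.46, 0.41, -0.74]]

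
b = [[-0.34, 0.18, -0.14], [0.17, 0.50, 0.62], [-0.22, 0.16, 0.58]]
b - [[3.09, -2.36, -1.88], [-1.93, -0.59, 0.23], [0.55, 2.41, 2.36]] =[[-3.43, 2.54, 1.74], [2.10, 1.09, 0.39], [-0.77, -2.25, -1.78]]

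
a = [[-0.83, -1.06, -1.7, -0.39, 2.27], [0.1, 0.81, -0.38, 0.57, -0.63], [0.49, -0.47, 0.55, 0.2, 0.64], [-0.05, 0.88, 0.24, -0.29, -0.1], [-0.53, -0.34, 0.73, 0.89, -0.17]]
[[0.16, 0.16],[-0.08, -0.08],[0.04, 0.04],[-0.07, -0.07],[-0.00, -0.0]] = a @ [[-0.00,-0.0], [-0.08,-0.08], [-0.01,-0.01], [-0.02,-0.02], [0.02,0.02]]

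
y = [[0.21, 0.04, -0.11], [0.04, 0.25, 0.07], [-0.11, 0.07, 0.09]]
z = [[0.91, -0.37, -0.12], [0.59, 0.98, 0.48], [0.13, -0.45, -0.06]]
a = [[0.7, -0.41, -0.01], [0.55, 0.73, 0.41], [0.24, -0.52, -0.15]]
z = y + a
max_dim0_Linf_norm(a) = 0.73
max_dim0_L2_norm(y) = 0.26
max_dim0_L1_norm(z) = 1.8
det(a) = 0.00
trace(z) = 1.83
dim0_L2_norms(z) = [1.09, 1.14, 0.5]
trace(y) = 0.55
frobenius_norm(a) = 1.42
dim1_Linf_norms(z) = [0.91, 0.98, 0.45]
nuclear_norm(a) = 2.00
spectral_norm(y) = 0.28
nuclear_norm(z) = 2.44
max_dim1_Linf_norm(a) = 0.73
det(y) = -0.00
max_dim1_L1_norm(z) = 2.05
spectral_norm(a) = 1.07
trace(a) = 1.28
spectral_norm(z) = 1.28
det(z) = 0.15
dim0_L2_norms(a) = [0.92, 0.99, 0.44]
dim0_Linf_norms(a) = [0.7, 0.73, 0.41]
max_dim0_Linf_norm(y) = 0.25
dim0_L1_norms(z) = [1.63, 1.8, 0.66]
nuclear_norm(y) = 0.55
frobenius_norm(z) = 1.66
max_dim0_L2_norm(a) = 0.99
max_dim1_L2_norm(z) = 1.24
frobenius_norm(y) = 0.39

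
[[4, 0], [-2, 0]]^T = [[4, -2], [0, 0]]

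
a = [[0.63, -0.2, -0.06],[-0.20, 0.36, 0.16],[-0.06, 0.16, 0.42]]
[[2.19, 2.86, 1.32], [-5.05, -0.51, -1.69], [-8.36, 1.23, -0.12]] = a@ [[-0.21,4.75,0.64], [-6.38,-0.45,-5.13], [-17.50,3.77,1.76]]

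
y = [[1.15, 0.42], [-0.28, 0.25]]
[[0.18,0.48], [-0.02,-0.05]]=y@[[0.13, 0.35], [0.08, 0.19]]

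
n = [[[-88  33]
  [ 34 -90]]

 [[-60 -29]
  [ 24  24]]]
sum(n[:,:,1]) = -62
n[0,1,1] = -90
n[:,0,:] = [[-88, 33], [-60, -29]]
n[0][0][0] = -88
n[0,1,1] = -90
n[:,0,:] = [[-88, 33], [-60, -29]]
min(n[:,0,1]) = -29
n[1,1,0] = 24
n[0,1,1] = -90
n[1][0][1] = -29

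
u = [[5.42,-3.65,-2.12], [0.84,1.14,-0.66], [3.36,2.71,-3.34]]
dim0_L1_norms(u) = [9.62, 7.5, 6.12]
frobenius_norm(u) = 8.91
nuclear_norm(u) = 12.56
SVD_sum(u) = [[5.46, -1.34, -3.06], [0.68, -0.17, -0.38], [3.32, -0.82, -1.86]] + [[-0.05,-2.31,0.92], [0.03,1.23,-0.49], [0.08,3.55,-1.42]] + [[0.01, 0.00, 0.01], [0.14, 0.08, 0.21], [-0.04, -0.02, -0.06]]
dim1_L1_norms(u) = [11.19, 2.64, 9.41]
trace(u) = 3.22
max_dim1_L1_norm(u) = 11.19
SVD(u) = [[-0.85, 0.52, -0.06], [-0.11, -0.28, -0.95], [-0.52, -0.81, 0.29]] @ diag([7.535023523279873, 4.750995848272254, 0.27360364273662796]) @ [[-0.85, 0.21, 0.48], [-0.02, -0.93, 0.37], [-0.52, -0.31, -0.8]]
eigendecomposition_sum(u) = [[0.28, 1.15, -0.88], [0.1, 0.40, -0.30], [0.78, 3.25, -2.49]] + [[6.03, -10.37, -0.87],  [1.19, -2.04, -0.17],  [3.44, -5.91, -0.5]] + [[-0.89, 5.56, -0.37], [-0.44, 2.79, -0.18], [-0.86, 5.37, -0.35]]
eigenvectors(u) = [[0.33, 0.86, -0.68], [0.11, 0.17, -0.34], [0.94, 0.49, -0.65]]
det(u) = -9.79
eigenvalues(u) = [-1.82, 3.49, 1.54]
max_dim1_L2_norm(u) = 6.87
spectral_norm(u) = 7.54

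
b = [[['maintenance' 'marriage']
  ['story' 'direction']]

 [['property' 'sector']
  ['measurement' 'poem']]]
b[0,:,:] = [['maintenance', 'marriage'], ['story', 'direction']]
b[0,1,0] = 'story'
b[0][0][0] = 'maintenance'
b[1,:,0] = ['property', 'measurement']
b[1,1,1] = 'poem'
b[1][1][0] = 'measurement'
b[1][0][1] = 'sector'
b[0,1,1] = 'direction'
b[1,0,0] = 'property'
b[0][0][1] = 'marriage'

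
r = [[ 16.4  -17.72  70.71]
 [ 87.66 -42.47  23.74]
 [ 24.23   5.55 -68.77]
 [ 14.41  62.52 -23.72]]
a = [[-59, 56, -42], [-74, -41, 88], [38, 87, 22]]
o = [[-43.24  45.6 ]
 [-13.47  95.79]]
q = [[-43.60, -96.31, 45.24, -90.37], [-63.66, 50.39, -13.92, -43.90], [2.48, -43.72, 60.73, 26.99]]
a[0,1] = 56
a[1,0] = -74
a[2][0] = 38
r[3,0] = 14.41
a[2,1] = 87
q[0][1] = -96.31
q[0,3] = -90.37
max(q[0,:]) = 45.24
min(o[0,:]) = -43.24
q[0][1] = -96.31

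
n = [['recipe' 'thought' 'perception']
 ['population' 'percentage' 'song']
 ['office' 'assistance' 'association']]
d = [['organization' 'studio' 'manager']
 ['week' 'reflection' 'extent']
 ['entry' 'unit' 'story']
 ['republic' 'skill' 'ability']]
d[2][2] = 'story'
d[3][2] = 'ability'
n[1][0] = 'population'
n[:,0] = ['recipe', 'population', 'office']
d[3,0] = 'republic'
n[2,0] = 'office'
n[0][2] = 'perception'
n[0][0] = 'recipe'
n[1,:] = ['population', 'percentage', 'song']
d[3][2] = 'ability'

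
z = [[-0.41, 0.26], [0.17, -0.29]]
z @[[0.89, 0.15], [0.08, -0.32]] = [[-0.34, -0.14], [0.13, 0.12]]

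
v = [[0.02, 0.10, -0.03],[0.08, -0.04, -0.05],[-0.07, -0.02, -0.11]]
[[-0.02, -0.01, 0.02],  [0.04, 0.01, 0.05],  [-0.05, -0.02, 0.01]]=v@[[0.48, 0.12, 0.39], [-0.27, -0.14, 0.05], [0.18, 0.1, -0.35]]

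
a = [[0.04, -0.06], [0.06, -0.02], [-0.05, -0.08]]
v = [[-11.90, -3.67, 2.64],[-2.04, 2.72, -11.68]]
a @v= [[-0.35, -0.31, 0.81], [-0.67, -0.27, 0.39], [0.76, -0.03, 0.80]]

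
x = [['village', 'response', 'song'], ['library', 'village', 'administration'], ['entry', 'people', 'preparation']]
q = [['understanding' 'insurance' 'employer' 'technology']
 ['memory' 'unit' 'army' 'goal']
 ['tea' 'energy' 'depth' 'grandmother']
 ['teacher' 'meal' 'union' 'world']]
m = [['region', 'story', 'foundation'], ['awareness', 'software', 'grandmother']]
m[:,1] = ['story', 'software']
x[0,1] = 'response'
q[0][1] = 'insurance'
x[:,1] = ['response', 'village', 'people']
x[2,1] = 'people'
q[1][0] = 'memory'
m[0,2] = 'foundation'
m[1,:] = ['awareness', 'software', 'grandmother']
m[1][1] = 'software'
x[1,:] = ['library', 'village', 'administration']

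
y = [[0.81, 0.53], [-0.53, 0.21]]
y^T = [[0.81, -0.53], [0.53, 0.21]]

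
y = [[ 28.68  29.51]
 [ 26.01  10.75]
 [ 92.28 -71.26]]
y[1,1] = 10.75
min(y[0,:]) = 28.68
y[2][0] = 92.28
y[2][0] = 92.28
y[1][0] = 26.01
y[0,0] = 28.68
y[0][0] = 28.68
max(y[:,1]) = 29.51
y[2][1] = -71.26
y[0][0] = 28.68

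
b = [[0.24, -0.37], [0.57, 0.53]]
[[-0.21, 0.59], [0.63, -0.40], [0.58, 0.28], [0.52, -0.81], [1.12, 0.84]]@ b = [[0.29, 0.39], [-0.08, -0.45], [0.30, -0.07], [-0.34, -0.62], [0.75, 0.03]]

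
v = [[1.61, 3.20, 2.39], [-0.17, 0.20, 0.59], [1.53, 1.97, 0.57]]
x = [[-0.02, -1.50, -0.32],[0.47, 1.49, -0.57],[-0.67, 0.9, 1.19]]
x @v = [[-0.27, -0.99, -1.12], [-0.37, 0.68, 1.68], [0.59, 0.38, -0.39]]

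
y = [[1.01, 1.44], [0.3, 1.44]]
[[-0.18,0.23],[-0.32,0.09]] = y @ [[0.19, 0.2], [-0.26, 0.02]]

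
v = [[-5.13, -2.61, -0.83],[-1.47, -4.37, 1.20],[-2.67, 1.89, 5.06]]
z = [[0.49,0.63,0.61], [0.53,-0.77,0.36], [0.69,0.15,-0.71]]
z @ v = [[-5.07, -2.88, 3.44], [-2.55, 2.66, 0.46], [-1.86, -3.80, -3.99]]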